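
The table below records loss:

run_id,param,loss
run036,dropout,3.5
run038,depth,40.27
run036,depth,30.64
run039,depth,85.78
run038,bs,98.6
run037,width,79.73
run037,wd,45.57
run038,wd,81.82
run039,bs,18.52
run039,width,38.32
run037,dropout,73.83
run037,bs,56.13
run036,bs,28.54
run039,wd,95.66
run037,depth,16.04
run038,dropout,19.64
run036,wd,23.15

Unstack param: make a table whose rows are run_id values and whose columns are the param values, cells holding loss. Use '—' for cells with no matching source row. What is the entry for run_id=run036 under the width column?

—

No long-format row has run_id=run036 and param=width, so the cell is —.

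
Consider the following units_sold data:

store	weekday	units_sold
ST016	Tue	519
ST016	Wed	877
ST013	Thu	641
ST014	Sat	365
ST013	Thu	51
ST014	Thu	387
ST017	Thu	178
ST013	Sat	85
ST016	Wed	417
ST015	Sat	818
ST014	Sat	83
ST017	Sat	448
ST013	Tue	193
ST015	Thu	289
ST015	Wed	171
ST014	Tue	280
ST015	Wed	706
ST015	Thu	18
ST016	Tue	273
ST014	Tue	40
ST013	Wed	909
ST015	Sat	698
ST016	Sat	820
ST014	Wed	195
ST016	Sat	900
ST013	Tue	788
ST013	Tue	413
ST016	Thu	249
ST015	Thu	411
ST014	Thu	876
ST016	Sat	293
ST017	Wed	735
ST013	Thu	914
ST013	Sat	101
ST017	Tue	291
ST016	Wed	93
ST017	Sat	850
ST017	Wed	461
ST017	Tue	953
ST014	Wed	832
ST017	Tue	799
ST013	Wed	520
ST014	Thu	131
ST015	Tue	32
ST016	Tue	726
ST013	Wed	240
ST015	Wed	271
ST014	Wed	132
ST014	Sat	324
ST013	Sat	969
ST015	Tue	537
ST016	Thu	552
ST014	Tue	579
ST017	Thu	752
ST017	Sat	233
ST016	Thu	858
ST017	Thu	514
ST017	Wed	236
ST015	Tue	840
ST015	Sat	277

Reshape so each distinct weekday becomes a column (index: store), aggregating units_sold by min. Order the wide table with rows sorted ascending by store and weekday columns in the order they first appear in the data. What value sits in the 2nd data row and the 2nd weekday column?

132

With rows sorted ascending by store, row 2 is store=ST014. weekday columns in first-appearance order: Tue, Wed, Thu, Sat; column 2 is Wed.
Long rows with store=ST014, weekday=Wed: min(195, 832, 132) = 132.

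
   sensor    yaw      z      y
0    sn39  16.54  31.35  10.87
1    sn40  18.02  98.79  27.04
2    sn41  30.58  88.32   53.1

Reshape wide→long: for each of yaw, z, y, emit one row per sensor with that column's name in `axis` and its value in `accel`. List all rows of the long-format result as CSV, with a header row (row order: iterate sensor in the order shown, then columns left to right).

Each (sensor, column) pair becomes one row: 3 × 3 = 9 rows.
For example, (sn39, yaw) → accel=16.54.

sensor,axis,accel
sn39,yaw,16.54
sn39,z,31.35
sn39,y,10.87
sn40,yaw,18.02
sn40,z,98.79
sn40,y,27.04
sn41,yaw,30.58
sn41,z,88.32
sn41,y,53.1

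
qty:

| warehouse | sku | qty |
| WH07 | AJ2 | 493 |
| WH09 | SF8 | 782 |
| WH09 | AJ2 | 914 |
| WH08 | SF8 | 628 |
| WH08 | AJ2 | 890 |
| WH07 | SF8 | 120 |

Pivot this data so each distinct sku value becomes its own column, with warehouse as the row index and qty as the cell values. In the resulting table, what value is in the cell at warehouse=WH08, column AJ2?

890

Wide layout: rows indexed by warehouse, columns are the 2 distinct sku values (AJ2, SF8).
Cell (warehouse=WH08, sku=AJ2) draws from the long row where warehouse=WH08 and sku=AJ2, which has qty=890.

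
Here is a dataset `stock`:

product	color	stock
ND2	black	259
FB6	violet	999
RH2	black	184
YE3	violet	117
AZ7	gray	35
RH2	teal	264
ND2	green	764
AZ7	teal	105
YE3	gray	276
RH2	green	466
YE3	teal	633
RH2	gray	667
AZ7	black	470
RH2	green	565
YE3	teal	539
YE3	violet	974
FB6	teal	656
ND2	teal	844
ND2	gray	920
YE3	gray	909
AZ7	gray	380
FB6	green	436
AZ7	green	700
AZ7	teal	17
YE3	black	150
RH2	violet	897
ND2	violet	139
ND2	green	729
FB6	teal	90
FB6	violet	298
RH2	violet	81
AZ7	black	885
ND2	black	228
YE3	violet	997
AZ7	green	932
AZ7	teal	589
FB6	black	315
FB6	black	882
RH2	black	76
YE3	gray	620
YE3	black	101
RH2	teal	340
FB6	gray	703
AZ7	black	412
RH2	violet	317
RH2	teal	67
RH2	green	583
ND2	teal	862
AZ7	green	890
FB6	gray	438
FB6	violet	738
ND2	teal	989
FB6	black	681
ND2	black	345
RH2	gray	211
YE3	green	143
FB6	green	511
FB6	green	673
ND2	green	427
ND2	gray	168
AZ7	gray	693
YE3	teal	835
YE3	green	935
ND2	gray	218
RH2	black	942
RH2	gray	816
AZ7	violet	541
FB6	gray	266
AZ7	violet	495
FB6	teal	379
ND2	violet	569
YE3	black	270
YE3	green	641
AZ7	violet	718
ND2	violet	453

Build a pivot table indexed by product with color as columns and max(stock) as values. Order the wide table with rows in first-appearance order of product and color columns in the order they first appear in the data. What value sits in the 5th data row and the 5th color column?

932

With rows in first-appearance order of product, row 5 is product=AZ7. color columns in first-appearance order: black, violet, gray, teal, green; column 5 is green.
Long rows with product=AZ7, color=green: max(700, 932, 890) = 932.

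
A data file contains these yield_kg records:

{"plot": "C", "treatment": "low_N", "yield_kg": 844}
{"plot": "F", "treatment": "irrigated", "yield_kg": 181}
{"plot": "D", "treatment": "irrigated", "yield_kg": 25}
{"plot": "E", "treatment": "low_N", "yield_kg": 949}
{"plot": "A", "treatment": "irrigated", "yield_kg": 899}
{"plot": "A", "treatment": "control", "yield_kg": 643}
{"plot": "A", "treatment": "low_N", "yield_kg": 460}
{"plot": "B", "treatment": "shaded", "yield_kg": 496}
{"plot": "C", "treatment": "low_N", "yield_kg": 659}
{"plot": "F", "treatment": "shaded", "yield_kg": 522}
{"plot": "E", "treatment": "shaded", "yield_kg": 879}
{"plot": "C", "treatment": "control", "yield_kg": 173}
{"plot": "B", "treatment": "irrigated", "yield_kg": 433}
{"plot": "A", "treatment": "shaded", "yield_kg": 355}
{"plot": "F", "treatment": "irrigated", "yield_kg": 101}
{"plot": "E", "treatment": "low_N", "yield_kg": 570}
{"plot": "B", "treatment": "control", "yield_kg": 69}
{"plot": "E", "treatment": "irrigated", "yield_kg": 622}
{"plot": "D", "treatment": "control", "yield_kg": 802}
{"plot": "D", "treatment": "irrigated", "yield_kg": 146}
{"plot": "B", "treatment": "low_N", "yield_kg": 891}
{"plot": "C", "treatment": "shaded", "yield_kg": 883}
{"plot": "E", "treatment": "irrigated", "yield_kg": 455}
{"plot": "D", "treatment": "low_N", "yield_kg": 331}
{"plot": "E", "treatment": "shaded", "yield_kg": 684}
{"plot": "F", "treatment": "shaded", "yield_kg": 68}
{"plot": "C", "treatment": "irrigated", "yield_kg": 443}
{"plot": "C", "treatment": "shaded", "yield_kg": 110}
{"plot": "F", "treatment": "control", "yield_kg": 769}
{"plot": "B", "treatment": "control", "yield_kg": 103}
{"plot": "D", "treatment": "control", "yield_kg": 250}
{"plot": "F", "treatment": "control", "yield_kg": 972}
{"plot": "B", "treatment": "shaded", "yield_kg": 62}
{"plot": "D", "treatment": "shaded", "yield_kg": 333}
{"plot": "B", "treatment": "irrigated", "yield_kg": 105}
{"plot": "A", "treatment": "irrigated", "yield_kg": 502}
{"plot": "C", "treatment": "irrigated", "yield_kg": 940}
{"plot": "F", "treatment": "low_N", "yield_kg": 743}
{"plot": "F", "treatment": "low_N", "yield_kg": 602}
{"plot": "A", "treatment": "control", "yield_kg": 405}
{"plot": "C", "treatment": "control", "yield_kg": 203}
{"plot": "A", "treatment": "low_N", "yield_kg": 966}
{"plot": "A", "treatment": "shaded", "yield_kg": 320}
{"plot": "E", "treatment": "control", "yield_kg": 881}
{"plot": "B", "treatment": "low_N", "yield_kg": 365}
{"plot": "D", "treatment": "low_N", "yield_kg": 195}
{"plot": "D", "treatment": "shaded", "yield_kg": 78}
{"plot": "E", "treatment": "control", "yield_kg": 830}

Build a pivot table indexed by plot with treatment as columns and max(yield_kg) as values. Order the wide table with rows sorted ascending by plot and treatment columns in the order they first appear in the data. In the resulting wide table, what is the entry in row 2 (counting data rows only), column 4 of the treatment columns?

With rows sorted ascending by plot, row 2 is plot=B. treatment columns in first-appearance order: low_N, irrigated, control, shaded; column 4 is shaded.
Long rows with plot=B, treatment=shaded: max(496, 62) = 496.

496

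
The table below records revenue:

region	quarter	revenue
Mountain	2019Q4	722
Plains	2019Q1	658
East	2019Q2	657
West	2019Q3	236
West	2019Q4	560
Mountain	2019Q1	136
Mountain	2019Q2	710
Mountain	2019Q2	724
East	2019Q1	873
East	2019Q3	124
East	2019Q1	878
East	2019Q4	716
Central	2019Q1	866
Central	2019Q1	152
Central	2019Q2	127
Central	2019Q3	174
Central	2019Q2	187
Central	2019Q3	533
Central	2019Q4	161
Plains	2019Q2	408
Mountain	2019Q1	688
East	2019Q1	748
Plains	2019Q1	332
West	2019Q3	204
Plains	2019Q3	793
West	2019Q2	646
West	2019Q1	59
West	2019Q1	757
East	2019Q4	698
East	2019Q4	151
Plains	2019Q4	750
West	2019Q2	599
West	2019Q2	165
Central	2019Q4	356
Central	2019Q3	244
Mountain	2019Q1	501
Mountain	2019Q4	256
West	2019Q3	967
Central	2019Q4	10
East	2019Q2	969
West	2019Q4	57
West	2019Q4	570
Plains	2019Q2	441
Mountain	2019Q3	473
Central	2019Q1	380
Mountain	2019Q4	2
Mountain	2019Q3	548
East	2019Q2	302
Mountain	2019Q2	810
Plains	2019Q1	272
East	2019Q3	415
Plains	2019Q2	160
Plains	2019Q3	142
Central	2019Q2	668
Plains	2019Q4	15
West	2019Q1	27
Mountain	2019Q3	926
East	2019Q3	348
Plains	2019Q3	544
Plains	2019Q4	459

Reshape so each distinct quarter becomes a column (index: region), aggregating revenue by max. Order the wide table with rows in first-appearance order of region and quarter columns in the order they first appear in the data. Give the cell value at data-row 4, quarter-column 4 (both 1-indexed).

With rows in first-appearance order of region, row 4 is region=West. quarter columns in first-appearance order: 2019Q4, 2019Q1, 2019Q2, 2019Q3; column 4 is 2019Q3.
Long rows with region=West, quarter=2019Q3: max(236, 204, 967) = 967.

967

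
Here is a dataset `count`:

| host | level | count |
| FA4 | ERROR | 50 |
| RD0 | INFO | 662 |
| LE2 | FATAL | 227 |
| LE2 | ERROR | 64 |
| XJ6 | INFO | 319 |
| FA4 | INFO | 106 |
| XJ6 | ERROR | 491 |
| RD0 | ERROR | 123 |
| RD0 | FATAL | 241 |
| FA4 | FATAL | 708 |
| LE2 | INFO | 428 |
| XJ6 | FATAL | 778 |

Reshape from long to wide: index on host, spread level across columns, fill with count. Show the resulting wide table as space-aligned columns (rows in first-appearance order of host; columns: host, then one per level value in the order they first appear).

host  ERROR  INFO  FATAL
FA4   50     106   708  
RD0   123    662   241  
LE2   64     428   227  
XJ6   491    319   778  

Columns: host plus the 3 distinct level values (ERROR, INFO, FATAL).
For example, row FA4 column ERROR takes count=50 from the long row (FA4, ERROR).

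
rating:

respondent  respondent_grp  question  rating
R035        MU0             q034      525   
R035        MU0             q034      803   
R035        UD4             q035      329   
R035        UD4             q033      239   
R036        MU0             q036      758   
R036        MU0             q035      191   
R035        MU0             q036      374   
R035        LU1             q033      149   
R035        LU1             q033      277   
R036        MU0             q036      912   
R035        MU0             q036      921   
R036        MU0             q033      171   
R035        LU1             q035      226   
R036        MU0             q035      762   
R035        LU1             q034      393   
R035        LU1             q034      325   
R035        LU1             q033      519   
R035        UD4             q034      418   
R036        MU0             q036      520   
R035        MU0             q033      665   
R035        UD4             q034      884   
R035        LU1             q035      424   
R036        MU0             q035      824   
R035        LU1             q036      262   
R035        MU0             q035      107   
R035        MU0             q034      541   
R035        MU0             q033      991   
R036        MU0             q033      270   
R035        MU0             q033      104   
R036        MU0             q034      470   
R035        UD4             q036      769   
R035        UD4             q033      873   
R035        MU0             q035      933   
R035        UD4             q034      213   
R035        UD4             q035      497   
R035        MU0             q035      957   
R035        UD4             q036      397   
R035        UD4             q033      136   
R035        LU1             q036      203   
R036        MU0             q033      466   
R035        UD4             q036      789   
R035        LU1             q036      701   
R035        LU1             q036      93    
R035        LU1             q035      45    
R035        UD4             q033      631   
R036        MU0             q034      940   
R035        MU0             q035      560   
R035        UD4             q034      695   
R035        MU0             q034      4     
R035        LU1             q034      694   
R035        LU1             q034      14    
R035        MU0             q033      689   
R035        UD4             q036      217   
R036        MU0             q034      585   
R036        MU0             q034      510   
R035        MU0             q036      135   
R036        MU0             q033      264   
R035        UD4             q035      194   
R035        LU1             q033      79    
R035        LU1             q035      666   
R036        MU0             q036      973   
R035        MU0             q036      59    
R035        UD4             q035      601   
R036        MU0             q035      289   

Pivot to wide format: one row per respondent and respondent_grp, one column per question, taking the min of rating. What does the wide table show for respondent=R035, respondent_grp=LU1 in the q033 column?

79

Rows with respondent=R035, respondent_grp=LU1 and question=q033: rating values are 149, 277, 519, 79.
min(149, 277, 519, 79) = 79.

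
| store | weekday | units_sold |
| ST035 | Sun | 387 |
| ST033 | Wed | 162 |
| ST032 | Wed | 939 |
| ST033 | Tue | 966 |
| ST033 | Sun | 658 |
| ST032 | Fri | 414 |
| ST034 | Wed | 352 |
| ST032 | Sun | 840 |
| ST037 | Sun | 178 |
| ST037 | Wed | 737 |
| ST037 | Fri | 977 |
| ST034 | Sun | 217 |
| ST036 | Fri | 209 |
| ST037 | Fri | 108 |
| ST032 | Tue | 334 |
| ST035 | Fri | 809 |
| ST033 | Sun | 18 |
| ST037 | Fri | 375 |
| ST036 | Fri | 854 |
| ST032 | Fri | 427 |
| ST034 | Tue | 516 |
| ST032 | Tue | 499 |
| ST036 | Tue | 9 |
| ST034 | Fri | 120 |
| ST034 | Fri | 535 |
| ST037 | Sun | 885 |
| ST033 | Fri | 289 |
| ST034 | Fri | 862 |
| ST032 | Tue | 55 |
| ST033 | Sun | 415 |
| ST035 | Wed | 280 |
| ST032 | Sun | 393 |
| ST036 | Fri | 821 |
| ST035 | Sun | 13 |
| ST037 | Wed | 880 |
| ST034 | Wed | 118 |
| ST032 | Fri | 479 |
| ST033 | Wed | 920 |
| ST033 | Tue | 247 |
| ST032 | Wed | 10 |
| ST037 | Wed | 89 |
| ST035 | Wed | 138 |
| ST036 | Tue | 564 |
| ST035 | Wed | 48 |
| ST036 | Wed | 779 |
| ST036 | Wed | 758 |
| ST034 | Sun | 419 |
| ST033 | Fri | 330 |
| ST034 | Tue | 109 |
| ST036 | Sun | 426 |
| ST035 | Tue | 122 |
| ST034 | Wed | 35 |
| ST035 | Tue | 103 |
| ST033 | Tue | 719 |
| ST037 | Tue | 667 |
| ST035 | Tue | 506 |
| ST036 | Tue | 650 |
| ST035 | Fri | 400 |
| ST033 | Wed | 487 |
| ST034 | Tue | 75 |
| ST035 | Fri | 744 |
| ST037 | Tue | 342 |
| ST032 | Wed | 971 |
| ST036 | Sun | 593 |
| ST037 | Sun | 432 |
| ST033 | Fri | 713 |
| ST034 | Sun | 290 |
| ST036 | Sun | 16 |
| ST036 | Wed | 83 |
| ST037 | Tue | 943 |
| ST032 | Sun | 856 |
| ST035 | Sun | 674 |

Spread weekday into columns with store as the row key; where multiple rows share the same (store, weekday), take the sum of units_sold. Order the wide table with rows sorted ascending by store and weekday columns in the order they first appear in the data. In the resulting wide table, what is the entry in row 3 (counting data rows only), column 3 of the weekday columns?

700

With rows sorted ascending by store, row 3 is store=ST034. weekday columns in first-appearance order: Sun, Wed, Tue, Fri; column 3 is Tue.
Long rows with store=ST034, weekday=Tue: 516 + 109 + 75 = 700.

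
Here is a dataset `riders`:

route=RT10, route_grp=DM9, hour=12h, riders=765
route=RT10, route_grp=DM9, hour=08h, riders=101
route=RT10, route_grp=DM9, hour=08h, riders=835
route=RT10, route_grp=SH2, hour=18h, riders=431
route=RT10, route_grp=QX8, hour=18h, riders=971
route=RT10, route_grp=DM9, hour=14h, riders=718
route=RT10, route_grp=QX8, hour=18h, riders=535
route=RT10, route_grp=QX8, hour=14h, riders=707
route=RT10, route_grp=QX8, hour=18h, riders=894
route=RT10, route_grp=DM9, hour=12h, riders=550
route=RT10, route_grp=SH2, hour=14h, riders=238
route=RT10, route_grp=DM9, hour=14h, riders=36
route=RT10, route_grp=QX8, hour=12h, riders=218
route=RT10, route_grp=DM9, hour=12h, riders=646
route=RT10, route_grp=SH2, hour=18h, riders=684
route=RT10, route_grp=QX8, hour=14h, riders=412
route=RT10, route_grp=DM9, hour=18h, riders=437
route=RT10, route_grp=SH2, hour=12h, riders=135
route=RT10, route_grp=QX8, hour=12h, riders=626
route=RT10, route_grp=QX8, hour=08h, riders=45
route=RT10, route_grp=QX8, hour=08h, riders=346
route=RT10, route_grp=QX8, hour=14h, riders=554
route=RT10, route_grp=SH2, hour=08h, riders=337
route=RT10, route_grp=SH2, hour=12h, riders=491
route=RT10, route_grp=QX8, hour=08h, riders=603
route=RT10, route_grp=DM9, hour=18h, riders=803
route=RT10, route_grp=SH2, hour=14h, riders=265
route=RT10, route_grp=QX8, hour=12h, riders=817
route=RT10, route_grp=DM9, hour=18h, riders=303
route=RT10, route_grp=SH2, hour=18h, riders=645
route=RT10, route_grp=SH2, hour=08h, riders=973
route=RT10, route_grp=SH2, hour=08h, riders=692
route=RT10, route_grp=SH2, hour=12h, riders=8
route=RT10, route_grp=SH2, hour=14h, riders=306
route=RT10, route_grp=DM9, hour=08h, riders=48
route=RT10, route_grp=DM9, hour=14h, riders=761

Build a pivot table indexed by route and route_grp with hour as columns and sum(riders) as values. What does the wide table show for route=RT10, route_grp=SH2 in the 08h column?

2002

Rows with route=RT10, route_grp=SH2 and hour=08h: riders values are 337, 973, 692.
337 + 973 + 692 = 2002.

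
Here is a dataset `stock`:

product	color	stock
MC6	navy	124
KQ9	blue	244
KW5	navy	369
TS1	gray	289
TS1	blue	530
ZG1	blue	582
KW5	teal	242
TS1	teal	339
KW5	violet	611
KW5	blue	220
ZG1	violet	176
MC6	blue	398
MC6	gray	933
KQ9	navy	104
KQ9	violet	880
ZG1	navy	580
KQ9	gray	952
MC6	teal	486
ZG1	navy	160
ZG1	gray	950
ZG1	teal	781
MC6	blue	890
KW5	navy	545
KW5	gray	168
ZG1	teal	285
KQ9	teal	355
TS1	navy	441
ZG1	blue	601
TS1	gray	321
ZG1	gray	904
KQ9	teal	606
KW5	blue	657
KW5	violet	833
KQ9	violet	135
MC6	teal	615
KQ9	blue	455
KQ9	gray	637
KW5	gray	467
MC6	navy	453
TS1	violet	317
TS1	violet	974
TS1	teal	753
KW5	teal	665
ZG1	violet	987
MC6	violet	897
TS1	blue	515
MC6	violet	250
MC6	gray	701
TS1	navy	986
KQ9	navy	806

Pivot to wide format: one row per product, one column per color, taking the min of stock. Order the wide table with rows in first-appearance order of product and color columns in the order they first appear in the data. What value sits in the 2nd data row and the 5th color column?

With rows in first-appearance order of product, row 2 is product=KQ9. color columns in first-appearance order: navy, blue, gray, teal, violet; column 5 is violet.
Long rows with product=KQ9, color=violet: min(880, 135) = 135.

135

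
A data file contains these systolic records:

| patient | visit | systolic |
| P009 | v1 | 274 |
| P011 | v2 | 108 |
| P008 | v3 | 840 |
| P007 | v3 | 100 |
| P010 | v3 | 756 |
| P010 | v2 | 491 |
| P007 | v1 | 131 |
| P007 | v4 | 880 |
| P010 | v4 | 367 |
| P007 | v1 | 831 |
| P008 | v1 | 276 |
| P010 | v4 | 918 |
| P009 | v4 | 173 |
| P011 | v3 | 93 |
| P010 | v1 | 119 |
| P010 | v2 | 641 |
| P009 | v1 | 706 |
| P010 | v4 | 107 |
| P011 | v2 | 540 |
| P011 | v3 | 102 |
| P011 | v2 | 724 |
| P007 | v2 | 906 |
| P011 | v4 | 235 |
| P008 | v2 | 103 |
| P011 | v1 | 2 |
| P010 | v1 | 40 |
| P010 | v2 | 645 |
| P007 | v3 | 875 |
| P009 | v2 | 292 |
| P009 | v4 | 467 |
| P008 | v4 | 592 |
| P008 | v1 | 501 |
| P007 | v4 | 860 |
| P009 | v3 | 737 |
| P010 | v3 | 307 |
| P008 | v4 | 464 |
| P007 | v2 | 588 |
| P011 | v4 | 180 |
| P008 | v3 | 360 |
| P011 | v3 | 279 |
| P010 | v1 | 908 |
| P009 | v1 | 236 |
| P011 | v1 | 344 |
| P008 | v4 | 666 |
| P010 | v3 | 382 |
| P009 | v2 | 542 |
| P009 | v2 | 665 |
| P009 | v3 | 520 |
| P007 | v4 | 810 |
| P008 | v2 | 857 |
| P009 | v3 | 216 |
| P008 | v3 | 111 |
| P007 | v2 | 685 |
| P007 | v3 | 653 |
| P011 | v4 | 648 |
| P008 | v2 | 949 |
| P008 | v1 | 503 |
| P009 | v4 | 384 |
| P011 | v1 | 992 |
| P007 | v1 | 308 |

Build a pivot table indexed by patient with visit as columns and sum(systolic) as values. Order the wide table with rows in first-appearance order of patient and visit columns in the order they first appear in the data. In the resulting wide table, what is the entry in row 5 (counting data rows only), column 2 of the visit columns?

With rows in first-appearance order of patient, row 5 is patient=P010. visit columns in first-appearance order: v1, v2, v3, v4; column 2 is v2.
Long rows with patient=P010, visit=v2: 491 + 641 + 645 = 1777.

1777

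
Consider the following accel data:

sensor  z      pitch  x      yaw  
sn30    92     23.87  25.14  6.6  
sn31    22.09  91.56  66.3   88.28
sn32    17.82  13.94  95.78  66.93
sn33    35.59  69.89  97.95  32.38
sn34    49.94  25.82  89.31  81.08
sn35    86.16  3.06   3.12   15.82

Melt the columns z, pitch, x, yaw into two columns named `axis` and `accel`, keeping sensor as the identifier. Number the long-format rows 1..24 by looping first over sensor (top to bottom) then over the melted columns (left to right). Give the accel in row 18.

24 rows total (6 × 4). Row 18: index ⌊(18-1)/4⌋ = 4 into sensor → sn34; (18-1) mod 4 = 1 into the melted columns → pitch.
So row 18 is (sn34, pitch, 25.82); accel = 25.82.

25.82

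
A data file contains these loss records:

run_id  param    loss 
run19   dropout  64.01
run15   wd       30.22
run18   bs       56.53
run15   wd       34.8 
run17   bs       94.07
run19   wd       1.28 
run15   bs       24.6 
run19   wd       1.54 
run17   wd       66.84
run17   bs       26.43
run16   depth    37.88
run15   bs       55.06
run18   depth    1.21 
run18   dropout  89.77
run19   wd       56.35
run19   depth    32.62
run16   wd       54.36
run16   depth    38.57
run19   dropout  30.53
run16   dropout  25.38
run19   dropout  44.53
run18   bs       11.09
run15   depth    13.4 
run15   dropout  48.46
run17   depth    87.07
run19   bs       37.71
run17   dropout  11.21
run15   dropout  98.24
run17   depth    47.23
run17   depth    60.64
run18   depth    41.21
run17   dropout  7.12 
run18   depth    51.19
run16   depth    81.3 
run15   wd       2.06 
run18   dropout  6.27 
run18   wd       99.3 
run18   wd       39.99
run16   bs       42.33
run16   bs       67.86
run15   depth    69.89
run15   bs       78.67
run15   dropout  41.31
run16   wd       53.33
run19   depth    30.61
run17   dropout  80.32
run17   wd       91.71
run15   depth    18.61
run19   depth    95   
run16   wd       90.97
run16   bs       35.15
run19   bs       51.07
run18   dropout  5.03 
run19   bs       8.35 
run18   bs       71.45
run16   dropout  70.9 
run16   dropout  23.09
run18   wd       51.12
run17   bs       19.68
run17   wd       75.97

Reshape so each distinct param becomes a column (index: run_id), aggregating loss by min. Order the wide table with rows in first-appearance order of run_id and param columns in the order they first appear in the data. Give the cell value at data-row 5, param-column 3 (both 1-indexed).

With rows in first-appearance order of run_id, row 5 is run_id=run16. param columns in first-appearance order: dropout, wd, bs, depth; column 3 is bs.
Long rows with run_id=run16, param=bs: min(42.33, 67.86, 35.15) = 35.15.

35.15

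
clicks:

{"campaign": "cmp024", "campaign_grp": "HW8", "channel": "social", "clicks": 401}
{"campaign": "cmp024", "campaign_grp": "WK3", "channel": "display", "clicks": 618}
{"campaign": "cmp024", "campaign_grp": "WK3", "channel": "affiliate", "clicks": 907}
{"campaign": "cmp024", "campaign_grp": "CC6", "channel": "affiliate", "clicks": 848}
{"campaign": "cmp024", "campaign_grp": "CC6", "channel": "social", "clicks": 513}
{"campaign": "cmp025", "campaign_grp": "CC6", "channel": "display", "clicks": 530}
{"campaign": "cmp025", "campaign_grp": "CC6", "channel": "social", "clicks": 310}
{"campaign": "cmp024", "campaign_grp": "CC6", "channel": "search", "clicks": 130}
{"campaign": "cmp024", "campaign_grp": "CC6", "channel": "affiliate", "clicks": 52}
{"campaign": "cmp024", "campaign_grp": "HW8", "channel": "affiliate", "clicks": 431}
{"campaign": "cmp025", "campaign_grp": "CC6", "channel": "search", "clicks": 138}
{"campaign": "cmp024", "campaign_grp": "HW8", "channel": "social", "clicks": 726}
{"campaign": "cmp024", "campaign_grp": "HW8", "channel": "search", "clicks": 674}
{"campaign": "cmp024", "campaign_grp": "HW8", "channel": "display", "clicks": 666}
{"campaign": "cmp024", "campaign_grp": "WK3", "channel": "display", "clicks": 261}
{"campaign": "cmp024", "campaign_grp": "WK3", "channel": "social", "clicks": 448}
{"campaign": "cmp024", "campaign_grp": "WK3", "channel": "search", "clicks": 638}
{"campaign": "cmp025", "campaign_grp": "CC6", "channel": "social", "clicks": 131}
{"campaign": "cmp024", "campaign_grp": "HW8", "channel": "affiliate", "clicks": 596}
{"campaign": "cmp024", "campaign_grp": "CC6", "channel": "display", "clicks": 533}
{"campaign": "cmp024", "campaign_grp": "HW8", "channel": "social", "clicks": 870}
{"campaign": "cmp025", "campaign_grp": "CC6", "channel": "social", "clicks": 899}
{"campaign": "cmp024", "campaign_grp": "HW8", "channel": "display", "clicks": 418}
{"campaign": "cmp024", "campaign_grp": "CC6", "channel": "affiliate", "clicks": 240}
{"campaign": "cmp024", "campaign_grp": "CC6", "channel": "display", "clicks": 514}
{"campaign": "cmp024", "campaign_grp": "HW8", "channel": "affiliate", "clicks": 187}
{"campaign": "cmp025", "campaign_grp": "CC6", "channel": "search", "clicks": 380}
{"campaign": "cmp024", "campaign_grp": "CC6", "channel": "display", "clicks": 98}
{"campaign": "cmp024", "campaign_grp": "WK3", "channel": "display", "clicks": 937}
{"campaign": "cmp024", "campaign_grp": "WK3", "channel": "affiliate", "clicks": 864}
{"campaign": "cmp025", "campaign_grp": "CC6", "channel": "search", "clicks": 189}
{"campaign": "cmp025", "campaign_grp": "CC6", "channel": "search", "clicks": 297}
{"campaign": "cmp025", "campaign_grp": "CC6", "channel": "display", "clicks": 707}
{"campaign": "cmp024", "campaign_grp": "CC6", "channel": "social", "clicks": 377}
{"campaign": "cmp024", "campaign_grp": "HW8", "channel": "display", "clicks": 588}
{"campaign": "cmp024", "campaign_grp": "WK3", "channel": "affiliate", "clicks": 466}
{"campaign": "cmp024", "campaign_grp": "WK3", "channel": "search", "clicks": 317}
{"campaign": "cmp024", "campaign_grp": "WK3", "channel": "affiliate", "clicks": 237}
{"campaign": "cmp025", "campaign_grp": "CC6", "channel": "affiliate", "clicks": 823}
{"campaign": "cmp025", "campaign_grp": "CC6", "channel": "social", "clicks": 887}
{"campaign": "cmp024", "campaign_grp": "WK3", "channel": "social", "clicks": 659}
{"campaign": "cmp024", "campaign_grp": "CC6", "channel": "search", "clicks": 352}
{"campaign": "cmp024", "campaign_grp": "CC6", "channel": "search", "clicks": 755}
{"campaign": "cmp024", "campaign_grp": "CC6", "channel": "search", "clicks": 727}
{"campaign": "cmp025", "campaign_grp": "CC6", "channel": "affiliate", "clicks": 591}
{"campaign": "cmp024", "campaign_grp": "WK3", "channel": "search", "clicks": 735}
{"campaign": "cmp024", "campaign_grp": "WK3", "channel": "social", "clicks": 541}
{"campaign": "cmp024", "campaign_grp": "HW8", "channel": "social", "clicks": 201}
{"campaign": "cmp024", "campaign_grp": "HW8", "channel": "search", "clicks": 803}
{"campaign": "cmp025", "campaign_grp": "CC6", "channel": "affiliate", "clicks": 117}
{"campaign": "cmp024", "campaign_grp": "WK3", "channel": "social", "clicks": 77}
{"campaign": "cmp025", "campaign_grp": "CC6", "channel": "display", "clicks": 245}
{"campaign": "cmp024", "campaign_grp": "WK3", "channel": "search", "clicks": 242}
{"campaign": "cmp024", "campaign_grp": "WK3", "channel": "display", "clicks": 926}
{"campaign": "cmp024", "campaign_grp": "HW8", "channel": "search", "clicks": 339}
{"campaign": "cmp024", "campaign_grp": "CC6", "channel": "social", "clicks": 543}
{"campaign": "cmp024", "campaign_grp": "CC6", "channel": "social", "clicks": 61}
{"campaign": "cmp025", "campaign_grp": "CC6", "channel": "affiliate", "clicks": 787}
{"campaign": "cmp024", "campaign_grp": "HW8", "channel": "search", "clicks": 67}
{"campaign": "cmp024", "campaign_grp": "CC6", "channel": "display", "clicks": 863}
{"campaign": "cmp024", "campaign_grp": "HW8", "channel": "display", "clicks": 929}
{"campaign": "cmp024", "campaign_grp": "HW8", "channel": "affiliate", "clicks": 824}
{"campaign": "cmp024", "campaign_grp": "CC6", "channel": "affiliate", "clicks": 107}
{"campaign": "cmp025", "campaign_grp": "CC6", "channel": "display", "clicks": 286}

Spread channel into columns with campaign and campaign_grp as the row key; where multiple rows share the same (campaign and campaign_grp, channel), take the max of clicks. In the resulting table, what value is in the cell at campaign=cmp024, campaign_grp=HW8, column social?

Rows with campaign=cmp024, campaign_grp=HW8 and channel=social: clicks values are 401, 726, 870, 201.
max(401, 726, 870, 201) = 870.

870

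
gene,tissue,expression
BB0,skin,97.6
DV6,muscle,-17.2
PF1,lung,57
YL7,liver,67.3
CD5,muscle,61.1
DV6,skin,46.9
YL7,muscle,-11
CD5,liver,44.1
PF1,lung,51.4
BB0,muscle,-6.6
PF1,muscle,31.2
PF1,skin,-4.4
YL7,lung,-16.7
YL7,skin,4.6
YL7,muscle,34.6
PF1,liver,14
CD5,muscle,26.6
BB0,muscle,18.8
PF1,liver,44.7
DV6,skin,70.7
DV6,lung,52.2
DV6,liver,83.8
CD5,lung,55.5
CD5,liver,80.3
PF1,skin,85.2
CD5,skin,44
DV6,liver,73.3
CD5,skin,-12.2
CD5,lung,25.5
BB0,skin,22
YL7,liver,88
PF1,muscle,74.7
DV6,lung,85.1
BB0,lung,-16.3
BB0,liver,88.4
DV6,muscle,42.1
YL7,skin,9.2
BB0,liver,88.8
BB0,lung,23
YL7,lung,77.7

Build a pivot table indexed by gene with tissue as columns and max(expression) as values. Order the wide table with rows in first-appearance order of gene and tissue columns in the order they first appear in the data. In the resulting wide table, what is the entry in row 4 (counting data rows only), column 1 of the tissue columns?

9.2

With rows in first-appearance order of gene, row 4 is gene=YL7. tissue columns in first-appearance order: skin, muscle, lung, liver; column 1 is skin.
Long rows with gene=YL7, tissue=skin: max(4.6, 9.2) = 9.2.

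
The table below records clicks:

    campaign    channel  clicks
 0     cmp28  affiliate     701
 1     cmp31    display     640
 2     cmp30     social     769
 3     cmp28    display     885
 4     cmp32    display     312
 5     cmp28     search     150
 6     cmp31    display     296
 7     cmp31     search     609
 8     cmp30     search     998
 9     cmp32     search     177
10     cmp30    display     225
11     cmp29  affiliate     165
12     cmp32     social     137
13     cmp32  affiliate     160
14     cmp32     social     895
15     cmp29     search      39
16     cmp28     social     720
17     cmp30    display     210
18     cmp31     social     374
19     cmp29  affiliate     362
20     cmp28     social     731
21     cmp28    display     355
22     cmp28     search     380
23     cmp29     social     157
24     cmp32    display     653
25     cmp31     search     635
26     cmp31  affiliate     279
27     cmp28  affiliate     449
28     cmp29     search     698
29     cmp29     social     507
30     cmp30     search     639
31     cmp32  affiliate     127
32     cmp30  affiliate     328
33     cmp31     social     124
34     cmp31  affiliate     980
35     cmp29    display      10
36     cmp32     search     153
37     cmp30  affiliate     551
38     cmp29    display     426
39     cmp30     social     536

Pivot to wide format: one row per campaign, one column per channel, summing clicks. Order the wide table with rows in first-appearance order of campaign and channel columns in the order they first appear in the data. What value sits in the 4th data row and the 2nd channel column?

With rows in first-appearance order of campaign, row 4 is campaign=cmp32. channel columns in first-appearance order: affiliate, display, social, search; column 2 is display.
Long rows with campaign=cmp32, channel=display: 312 + 653 = 965.

965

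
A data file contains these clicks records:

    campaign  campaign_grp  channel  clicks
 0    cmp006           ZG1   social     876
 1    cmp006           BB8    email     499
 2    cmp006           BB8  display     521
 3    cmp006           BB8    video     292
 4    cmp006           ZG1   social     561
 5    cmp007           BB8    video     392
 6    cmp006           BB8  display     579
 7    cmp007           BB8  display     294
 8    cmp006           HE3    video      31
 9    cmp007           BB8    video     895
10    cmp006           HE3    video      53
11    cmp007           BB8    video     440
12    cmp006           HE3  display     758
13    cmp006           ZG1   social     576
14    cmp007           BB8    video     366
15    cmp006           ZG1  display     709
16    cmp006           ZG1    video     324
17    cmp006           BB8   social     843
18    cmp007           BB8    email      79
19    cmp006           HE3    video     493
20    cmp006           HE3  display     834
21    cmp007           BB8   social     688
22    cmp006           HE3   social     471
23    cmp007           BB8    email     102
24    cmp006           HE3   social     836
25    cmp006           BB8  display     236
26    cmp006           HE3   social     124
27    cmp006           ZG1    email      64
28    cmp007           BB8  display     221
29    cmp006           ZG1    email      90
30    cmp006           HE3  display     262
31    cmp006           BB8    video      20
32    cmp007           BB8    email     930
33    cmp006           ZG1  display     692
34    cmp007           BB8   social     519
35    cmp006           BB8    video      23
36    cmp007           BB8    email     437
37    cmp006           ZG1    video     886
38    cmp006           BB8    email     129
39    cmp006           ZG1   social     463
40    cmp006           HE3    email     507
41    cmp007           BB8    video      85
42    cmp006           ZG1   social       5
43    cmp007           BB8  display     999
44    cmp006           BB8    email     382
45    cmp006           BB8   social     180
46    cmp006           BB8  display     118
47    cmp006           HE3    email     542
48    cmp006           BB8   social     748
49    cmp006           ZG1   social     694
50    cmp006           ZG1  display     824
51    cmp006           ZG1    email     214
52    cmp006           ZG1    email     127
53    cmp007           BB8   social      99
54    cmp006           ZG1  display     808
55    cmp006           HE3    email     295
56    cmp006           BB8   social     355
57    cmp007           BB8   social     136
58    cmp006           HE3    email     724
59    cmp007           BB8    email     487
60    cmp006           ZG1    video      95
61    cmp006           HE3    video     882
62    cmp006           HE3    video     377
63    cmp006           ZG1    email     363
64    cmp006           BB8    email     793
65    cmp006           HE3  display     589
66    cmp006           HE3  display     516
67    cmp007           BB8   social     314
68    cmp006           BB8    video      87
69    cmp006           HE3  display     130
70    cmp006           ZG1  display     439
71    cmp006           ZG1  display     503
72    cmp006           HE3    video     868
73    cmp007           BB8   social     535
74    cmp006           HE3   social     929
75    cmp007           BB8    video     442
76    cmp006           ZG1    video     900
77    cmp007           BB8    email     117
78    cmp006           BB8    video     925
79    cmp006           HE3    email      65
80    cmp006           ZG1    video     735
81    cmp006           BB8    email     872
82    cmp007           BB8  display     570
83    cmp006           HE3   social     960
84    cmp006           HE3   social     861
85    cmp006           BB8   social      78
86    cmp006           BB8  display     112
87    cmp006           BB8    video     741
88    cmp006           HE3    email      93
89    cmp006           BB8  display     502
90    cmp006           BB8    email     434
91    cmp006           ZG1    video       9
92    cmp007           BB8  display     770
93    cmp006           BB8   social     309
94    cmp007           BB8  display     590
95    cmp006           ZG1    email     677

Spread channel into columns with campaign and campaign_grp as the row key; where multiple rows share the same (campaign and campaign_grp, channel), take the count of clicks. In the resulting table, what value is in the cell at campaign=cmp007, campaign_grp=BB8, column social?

6

Rows with campaign=cmp007, campaign_grp=BB8 and channel=social: clicks values are 688, 519, 99, 136, 314, 535.
6 rows match — count = 6.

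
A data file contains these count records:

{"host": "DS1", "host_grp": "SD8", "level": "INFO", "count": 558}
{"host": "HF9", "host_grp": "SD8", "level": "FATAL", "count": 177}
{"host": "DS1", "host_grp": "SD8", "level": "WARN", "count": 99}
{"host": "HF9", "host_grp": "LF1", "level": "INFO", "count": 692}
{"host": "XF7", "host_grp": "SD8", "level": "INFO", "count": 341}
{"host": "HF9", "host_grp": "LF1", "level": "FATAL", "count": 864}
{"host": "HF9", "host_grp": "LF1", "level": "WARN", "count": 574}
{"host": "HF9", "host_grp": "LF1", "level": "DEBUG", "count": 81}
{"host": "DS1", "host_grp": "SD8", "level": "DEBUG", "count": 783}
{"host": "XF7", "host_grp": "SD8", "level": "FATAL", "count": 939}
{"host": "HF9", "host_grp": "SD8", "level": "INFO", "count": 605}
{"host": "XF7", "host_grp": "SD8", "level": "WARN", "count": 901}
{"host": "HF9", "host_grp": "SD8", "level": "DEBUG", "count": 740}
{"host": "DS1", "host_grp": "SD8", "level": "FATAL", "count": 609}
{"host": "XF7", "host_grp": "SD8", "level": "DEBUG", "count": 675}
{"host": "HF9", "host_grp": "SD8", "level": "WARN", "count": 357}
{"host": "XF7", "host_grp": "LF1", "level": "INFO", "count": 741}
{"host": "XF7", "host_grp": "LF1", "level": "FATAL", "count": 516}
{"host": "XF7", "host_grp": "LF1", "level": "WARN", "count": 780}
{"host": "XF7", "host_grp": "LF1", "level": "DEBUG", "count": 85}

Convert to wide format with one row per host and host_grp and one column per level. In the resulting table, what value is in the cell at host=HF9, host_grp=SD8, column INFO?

Wide layout: rows indexed by host and host_grp, columns are the 4 distinct level values (INFO, FATAL, WARN, DEBUG).
Cell (host=HF9, host_grp=SD8, level=INFO) draws from the long row where host=HF9, host_grp=SD8 and level=INFO, which has count=605.

605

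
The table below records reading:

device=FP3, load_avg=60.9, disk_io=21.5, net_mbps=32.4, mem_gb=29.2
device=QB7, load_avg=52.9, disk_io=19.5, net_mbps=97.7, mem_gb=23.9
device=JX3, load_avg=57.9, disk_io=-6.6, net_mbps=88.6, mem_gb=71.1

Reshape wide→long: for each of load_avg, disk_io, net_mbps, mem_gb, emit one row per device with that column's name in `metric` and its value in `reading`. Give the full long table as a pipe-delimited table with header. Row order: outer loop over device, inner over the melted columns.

| device | metric | reading |
| FP3 | load_avg | 60.9 |
| FP3 | disk_io | 21.5 |
| FP3 | net_mbps | 32.4 |
| FP3 | mem_gb | 29.2 |
| QB7 | load_avg | 52.9 |
| QB7 | disk_io | 19.5 |
| QB7 | net_mbps | 97.7 |
| QB7 | mem_gb | 23.9 |
| JX3 | load_avg | 57.9 |
| JX3 | disk_io | -6.6 |
| JX3 | net_mbps | 88.6 |
| JX3 | mem_gb | 71.1 |

Each (device, column) pair becomes one row: 3 × 4 = 12 rows.
For example, (FP3, load_avg) → reading=60.9.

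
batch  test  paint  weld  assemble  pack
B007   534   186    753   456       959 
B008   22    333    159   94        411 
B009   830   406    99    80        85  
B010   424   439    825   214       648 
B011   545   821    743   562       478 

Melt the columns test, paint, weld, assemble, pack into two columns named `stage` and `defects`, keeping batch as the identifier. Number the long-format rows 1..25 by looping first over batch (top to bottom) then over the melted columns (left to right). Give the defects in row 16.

424

25 rows total (5 × 5). Row 16: index ⌊(16-1)/5⌋ = 3 into batch → B010; (16-1) mod 5 = 0 into the melted columns → test.
So row 16 is (B010, test, 424); defects = 424.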